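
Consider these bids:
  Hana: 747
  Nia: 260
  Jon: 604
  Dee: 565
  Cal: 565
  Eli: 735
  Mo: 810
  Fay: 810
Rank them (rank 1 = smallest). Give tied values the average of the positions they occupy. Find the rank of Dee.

2.5

Sorted (ascending): 260, 565, 565, 604, 735, 747, 810, 810
The 2 values of 565 occupy positions 2–3 → average rank (2+3)/2 = 2.5.
The 2 values of 810 occupy positions 7–8 → average rank (7+8)/2 = 7.5.
Dee has value 565 → rank 2.5.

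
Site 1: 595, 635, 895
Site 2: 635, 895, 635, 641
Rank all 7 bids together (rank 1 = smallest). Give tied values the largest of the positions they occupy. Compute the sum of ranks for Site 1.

12

Sorted (ascending): 595, 635, 635, 635, 641, 895, 895
The 3 values of 635 occupy positions 2–4 → each gets rank 4.
The 2 values of 895 occupy positions 6–7 → each gets rank 7.
Site 1 values → pooled ranks: 595→1, 635→4, 895→7
Rank sum = 1 + 4 + 7 = 12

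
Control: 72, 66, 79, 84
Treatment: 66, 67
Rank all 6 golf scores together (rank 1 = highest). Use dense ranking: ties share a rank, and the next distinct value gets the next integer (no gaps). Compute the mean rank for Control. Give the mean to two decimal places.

Sorted (descending): 84, 79, 72, 67, 66, 66
The 2 values of 66 share dense rank 5.
Remaining distinct values take the next consecutive integers.
Control values → pooled ranks: 72→3, 66→5, 79→2, 84→1
Mean rank = (3 + 5 + 2 + 1) / 4 = 2.75

2.75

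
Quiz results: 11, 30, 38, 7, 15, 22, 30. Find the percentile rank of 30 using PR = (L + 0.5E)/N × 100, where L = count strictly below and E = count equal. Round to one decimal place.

N = 7.
Strictly below 30: 4. Equal to 30: 2.
PR = (4 + 0.5·2)/7 × 100 = 71.4

71.4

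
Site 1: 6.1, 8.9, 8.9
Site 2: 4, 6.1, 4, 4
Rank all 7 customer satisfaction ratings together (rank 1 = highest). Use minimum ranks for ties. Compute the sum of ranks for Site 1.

Sorted (descending): 8.9, 8.9, 6.1, 6.1, 4, 4, 4
The 2 values of 8.9 occupy positions 1–2 → each gets rank 1.
The 2 values of 6.1 occupy positions 3–4 → each gets rank 3.
The 3 values of 4 occupy positions 5–7 → each gets rank 5.
Site 1 values → pooled ranks: 6.1→3, 8.9→1, 8.9→1
Rank sum = 3 + 1 + 1 = 5

5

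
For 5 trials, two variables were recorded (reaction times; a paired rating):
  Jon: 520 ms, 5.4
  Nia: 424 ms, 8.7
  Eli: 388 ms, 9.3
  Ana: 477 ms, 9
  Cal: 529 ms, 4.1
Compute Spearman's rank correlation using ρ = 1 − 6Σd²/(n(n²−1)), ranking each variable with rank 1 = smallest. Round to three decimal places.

-0.900

Ranks of variable 1: 4, 2, 1, 3, 5
Ranks of variable 2: 2, 3, 5, 4, 1
d = r₁ − r₂: 2, -1, -4, -1, 4
d²: 4, 1, 16, 1, 16; Σd² = 38
ρ = 1 − 6·38/(5·24) = 1 − 228/120 = -0.900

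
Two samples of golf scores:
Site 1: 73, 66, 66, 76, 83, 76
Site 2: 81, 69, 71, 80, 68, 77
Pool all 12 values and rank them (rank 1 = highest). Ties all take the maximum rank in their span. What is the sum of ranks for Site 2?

Sorted (descending): 83, 81, 80, 77, 76, 76, 73, 71, 69, 68, 66, 66
The 2 values of 76 occupy positions 5–6 → each gets rank 6.
The 2 values of 66 occupy positions 11–12 → each gets rank 12.
Site 2 values → pooled ranks: 81→2, 69→9, 71→8, 80→3, 68→10, 77→4
Rank sum = 2 + 9 + 8 + 3 + 10 + 4 = 36

36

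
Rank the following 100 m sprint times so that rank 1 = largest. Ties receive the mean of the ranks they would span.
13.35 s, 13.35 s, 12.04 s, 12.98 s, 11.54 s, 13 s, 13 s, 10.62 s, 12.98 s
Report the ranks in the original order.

Sorted (descending): 13.35, 13.35, 13, 13, 12.98, 12.98, 12.04, 11.54, 10.62
The 2 values of 13.35 occupy positions 1–2 → average rank (1+2)/2 = 1.5.
The 2 values of 13 occupy positions 3–4 → average rank (3+4)/2 = 3.5.
The 2 values of 12.98 occupy positions 5–6 → average rank (5+6)/2 = 5.5.

1.5, 1.5, 7, 5.5, 8, 3.5, 3.5, 9, 5.5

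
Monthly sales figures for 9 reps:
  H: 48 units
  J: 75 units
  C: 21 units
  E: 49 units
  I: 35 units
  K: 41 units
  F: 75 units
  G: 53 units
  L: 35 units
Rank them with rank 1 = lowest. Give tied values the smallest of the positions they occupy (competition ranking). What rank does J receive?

8

Sorted (ascending): 21, 35, 35, 41, 48, 49, 53, 75, 75
The 2 values of 35 occupy positions 2–3 → each gets rank 2.
The 2 values of 75 occupy positions 8–9 → each gets rank 8.
J has value 75 units → rank 8.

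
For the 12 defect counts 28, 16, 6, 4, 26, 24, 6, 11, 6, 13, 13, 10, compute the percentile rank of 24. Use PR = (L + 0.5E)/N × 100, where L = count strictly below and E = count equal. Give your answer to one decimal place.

79.2

N = 12.
Strictly below 24: 9. Equal to 24: 1.
PR = (9 + 0.5·1)/12 × 100 = 79.2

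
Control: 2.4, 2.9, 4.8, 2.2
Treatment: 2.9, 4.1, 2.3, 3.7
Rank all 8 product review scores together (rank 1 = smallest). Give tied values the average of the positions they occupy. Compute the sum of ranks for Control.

Sorted (ascending): 2.2, 2.3, 2.4, 2.9, 2.9, 3.7, 4.1, 4.8
The 2 values of 2.9 occupy positions 4–5 → average rank (4+5)/2 = 4.5.
Control values → pooled ranks: 2.4→3, 2.9→4.5, 4.8→8, 2.2→1
Rank sum = 3 + 4.5 + 8 + 1 = 16.5

16.5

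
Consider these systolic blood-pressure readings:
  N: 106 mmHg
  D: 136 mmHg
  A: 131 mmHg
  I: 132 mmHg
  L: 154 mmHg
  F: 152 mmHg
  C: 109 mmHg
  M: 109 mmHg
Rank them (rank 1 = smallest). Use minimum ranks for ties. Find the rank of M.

Sorted (ascending): 106, 109, 109, 131, 132, 136, 152, 154
The 2 values of 109 occupy positions 2–3 → each gets rank 2.
M has value 109 mmHg → rank 2.

2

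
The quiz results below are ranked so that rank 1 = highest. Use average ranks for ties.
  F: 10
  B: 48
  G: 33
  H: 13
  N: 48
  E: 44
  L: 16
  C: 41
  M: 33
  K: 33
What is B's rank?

Sorted (descending): 48, 48, 44, 41, 33, 33, 33, 16, 13, 10
The 2 values of 48 occupy positions 1–2 → average rank (1+2)/2 = 1.5.
The 3 values of 33 occupy positions 5–7 → average rank 6.
B has value 48 → rank 1.5.

1.5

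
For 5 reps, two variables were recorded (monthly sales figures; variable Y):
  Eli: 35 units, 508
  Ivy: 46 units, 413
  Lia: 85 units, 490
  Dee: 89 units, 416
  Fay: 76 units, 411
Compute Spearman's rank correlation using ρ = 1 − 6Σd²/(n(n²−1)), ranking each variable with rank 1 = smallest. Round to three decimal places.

Ranks of variable 1: 1, 2, 4, 5, 3
Ranks of variable 2: 5, 2, 4, 3, 1
d = r₁ − r₂: -4, 0, 0, 2, 2
d²: 16, 0, 0, 4, 4; Σd² = 24
ρ = 1 − 6·24/(5·24) = 1 − 144/120 = -0.200

-0.200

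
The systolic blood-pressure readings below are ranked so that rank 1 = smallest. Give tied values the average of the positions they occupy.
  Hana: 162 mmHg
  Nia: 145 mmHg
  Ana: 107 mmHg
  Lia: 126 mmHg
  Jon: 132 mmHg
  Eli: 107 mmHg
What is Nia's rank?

5

Sorted (ascending): 107, 107, 126, 132, 145, 162
The 2 values of 107 occupy positions 1–2 → average rank (1+2)/2 = 1.5.
Nia has value 145 mmHg → rank 5.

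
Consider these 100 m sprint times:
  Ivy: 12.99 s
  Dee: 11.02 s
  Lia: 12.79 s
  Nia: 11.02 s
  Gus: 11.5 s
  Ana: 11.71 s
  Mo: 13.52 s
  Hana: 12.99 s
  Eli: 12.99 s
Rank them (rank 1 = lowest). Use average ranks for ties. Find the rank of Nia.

1.5

Sorted (ascending): 11.02, 11.02, 11.5, 11.71, 12.79, 12.99, 12.99, 12.99, 13.52
The 2 values of 11.02 occupy positions 1–2 → average rank (1+2)/2 = 1.5.
The 3 values of 12.99 occupy positions 6–8 → average rank 7.
Nia has value 11.02 s → rank 1.5.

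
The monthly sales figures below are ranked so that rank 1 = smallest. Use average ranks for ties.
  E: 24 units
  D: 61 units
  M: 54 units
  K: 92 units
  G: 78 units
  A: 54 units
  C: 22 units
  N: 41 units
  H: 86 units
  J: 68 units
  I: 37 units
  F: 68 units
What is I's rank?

Sorted (ascending): 22, 24, 37, 41, 54, 54, 61, 68, 68, 78, 86, 92
The 2 values of 54 occupy positions 5–6 → average rank (5+6)/2 = 5.5.
The 2 values of 68 occupy positions 8–9 → average rank (8+9)/2 = 8.5.
I has value 37 units → rank 3.

3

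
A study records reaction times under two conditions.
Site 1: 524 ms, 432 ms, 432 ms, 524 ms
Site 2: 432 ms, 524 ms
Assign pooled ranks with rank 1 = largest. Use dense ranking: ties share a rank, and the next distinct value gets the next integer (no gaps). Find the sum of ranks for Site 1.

Sorted (descending): 524, 524, 524, 432, 432, 432
The 3 values of 524 share dense rank 1.
The 3 values of 432 share dense rank 2.
Site 1 values → pooled ranks: 524→1, 432→2, 432→2, 524→1
Rank sum = 1 + 2 + 2 + 1 = 6

6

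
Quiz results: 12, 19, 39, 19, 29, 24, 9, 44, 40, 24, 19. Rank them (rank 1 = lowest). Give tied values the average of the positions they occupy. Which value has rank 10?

40

Sorted (ascending): 9, 12, 19, 19, 19, 24, 24, 29, 39, 40, 44
The 3 values of 19 occupy positions 3–5 → average rank 4.
The 2 values of 24 occupy positions 6–7 → average rank (6+7)/2 = 6.5.
Rank 10 → value 40.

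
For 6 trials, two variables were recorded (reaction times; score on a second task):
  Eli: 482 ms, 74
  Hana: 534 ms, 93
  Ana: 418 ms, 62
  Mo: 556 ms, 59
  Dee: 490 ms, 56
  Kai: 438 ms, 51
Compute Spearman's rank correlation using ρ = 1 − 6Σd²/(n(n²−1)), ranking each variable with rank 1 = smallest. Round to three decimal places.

Ranks of variable 1: 3, 5, 1, 6, 4, 2
Ranks of variable 2: 5, 6, 4, 3, 2, 1
d = r₁ − r₂: -2, -1, -3, 3, 2, 1
d²: 4, 1, 9, 9, 4, 1; Σd² = 28
ρ = 1 − 6·28/(6·35) = 1 − 168/210 = 0.200

0.200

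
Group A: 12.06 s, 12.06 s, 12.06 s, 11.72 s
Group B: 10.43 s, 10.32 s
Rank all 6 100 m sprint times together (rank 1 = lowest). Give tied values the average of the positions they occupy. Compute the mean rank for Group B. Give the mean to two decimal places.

Sorted (ascending): 10.32, 10.43, 11.72, 12.06, 12.06, 12.06
The 3 values of 12.06 occupy positions 4–6 → average rank 5.
Group B values → pooled ranks: 10.43→2, 10.32→1
Mean rank = (2 + 1) / 2 = 1.50

1.50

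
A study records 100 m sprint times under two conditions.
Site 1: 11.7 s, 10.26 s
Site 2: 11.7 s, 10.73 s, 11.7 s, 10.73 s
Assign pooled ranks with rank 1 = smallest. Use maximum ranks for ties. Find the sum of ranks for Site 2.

Sorted (ascending): 10.26, 10.73, 10.73, 11.7, 11.7, 11.7
The 2 values of 10.73 occupy positions 2–3 → each gets rank 3.
The 3 values of 11.7 occupy positions 4–6 → each gets rank 6.
Site 2 values → pooled ranks: 11.7→6, 10.73→3, 11.7→6, 10.73→3
Rank sum = 6 + 3 + 6 + 3 = 18

18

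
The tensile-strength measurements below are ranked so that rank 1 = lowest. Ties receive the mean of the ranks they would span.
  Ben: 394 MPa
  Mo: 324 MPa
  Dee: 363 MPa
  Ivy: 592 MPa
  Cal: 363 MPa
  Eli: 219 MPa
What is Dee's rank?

3.5

Sorted (ascending): 219, 324, 363, 363, 394, 592
The 2 values of 363 occupy positions 3–4 → average rank (3+4)/2 = 3.5.
Dee has value 363 MPa → rank 3.5.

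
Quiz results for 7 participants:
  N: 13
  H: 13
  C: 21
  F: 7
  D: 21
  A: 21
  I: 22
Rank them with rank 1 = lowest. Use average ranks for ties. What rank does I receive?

Sorted (ascending): 7, 13, 13, 21, 21, 21, 22
The 2 values of 13 occupy positions 2–3 → average rank (2+3)/2 = 2.5.
The 3 values of 21 occupy positions 4–6 → average rank 5.
I has value 22 → rank 7.

7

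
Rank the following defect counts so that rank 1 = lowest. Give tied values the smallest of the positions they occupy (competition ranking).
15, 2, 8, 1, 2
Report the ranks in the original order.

Sorted (ascending): 1, 2, 2, 8, 15
The 2 values of 2 occupy positions 2–3 → each gets rank 2.

5, 2, 4, 1, 2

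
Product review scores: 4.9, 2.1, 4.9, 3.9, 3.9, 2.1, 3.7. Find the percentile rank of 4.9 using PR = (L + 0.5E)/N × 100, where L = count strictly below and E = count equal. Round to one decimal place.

N = 7.
Strictly below 4.9: 5. Equal to 4.9: 2.
PR = (5 + 0.5·2)/7 × 100 = 85.7

85.7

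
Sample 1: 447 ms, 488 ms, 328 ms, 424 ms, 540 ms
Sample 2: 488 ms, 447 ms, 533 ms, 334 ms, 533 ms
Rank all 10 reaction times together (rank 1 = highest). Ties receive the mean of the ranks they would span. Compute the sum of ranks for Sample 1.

30

Sorted (descending): 540, 533, 533, 488, 488, 447, 447, 424, 334, 328
The 2 values of 533 occupy positions 2–3 → average rank (2+3)/2 = 2.5.
The 2 values of 488 occupy positions 4–5 → average rank (4+5)/2 = 4.5.
The 2 values of 447 occupy positions 6–7 → average rank (6+7)/2 = 6.5.
Sample 1 values → pooled ranks: 447→6.5, 488→4.5, 328→10, 424→8, 540→1
Rank sum = 6.5 + 4.5 + 10 + 8 + 1 = 30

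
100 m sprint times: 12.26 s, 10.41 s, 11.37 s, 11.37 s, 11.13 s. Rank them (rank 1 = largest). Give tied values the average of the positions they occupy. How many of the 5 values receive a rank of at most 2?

1

Sorted (descending): 12.26, 11.37, 11.37, 11.13, 10.41
The 2 values of 11.37 occupy positions 2–3 → average rank (2+3)/2 = 2.5.
Ranks ≤ 2: {1} → 1 value.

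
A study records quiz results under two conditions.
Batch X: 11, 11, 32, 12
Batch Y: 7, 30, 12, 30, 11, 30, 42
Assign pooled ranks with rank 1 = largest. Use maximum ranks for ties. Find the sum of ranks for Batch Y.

44

Sorted (descending): 42, 32, 30, 30, 30, 12, 12, 11, 11, 11, 7
The 3 values of 30 occupy positions 3–5 → each gets rank 5.
The 2 values of 12 occupy positions 6–7 → each gets rank 7.
The 3 values of 11 occupy positions 8–10 → each gets rank 10.
Batch Y values → pooled ranks: 7→11, 30→5, 12→7, 30→5, 11→10, 30→5, 42→1
Rank sum = 11 + 5 + 7 + 5 + 10 + 5 + 1 = 44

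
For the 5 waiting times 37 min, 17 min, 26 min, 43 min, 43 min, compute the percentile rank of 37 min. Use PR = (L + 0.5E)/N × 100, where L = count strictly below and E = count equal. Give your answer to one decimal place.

N = 5.
Strictly below 37: 2. Equal to 37: 1.
PR = (2 + 0.5·1)/5 × 100 = 50.0

50.0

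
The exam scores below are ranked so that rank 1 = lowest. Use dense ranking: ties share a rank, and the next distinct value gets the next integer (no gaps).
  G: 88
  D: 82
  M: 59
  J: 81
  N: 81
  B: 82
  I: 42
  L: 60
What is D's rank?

5

Sorted (ascending): 42, 59, 60, 81, 81, 82, 82, 88
The 2 values of 81 share dense rank 4.
The 2 values of 82 share dense rank 5.
Remaining distinct values take the next consecutive integers.
D has value 82 → rank 5.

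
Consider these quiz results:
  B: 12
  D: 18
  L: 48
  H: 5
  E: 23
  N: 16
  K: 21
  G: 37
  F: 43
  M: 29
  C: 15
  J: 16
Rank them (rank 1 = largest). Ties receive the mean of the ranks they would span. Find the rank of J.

Sorted (descending): 48, 43, 37, 29, 23, 21, 18, 16, 16, 15, 12, 5
The 2 values of 16 occupy positions 8–9 → average rank (8+9)/2 = 8.5.
J has value 16 → rank 8.5.

8.5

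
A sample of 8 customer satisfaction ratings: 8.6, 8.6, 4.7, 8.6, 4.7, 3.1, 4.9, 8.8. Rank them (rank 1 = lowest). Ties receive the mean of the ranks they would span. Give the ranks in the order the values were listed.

6, 6, 2.5, 6, 2.5, 1, 4, 8

Sorted (ascending): 3.1, 4.7, 4.7, 4.9, 8.6, 8.6, 8.6, 8.8
The 2 values of 4.7 occupy positions 2–3 → average rank (2+3)/2 = 2.5.
The 3 values of 8.6 occupy positions 5–7 → average rank 6.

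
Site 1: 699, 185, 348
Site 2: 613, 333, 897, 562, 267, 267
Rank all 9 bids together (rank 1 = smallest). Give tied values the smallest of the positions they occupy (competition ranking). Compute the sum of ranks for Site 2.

30

Sorted (ascending): 185, 267, 267, 333, 348, 562, 613, 699, 897
The 2 values of 267 occupy positions 2–3 → each gets rank 2.
Site 2 values → pooled ranks: 613→7, 333→4, 897→9, 562→6, 267→2, 267→2
Rank sum = 7 + 4 + 9 + 6 + 2 + 2 = 30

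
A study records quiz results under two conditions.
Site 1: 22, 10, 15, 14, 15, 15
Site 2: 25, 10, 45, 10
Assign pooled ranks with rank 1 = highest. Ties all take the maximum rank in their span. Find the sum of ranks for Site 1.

Sorted (descending): 45, 25, 22, 15, 15, 15, 14, 10, 10, 10
The 3 values of 15 occupy positions 4–6 → each gets rank 6.
The 3 values of 10 occupy positions 8–10 → each gets rank 10.
Site 1 values → pooled ranks: 22→3, 10→10, 15→6, 14→7, 15→6, 15→6
Rank sum = 3 + 10 + 6 + 7 + 6 + 6 = 38

38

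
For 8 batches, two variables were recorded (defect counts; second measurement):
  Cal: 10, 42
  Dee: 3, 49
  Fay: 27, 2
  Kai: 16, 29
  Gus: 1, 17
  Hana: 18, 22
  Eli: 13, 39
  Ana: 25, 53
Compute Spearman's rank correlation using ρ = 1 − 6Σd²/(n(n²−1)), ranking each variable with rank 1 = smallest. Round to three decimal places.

Ranks of variable 1: 3, 2, 8, 5, 1, 6, 4, 7
Ranks of variable 2: 6, 7, 1, 4, 2, 3, 5, 8
d = r₁ − r₂: -3, -5, 7, 1, -1, 3, -1, -1
d²: 9, 25, 49, 1, 1, 9, 1, 1; Σd² = 96
ρ = 1 − 6·96/(8·63) = 1 − 576/504 = -0.143

-0.143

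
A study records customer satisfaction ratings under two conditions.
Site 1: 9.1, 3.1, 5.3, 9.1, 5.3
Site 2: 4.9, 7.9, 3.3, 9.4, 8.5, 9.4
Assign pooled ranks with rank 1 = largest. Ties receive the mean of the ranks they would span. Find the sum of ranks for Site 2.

Sorted (descending): 9.4, 9.4, 9.1, 9.1, 8.5, 7.9, 5.3, 5.3, 4.9, 3.3, 3.1
The 2 values of 9.4 occupy positions 1–2 → average rank (1+2)/2 = 1.5.
The 2 values of 9.1 occupy positions 3–4 → average rank (3+4)/2 = 3.5.
The 2 values of 5.3 occupy positions 7–8 → average rank (7+8)/2 = 7.5.
Site 2 values → pooled ranks: 4.9→9, 7.9→6, 3.3→10, 9.4→1.5, 8.5→5, 9.4→1.5
Rank sum = 9 + 6 + 10 + 1.5 + 5 + 1.5 = 33

33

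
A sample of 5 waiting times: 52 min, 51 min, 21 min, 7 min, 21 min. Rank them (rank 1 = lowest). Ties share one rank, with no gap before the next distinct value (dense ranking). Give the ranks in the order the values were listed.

4, 3, 2, 1, 2

Sorted (ascending): 7, 21, 21, 51, 52
The 2 values of 21 share dense rank 2.
Remaining distinct values take the next consecutive integers.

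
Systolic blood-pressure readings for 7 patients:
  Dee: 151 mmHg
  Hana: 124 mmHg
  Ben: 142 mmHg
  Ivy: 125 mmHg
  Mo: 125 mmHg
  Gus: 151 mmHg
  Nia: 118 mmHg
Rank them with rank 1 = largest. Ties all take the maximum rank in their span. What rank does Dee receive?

Sorted (descending): 151, 151, 142, 125, 125, 124, 118
The 2 values of 151 occupy positions 1–2 → each gets rank 2.
The 2 values of 125 occupy positions 4–5 → each gets rank 5.
Dee has value 151 mmHg → rank 2.

2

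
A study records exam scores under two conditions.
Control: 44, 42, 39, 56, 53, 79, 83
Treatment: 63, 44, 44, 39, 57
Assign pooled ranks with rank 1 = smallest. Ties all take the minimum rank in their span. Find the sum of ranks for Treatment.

28

Sorted (ascending): 39, 39, 42, 44, 44, 44, 53, 56, 57, 63, 79, 83
The 2 values of 39 occupy positions 1–2 → each gets rank 1.
The 3 values of 44 occupy positions 4–6 → each gets rank 4.
Treatment values → pooled ranks: 63→10, 44→4, 44→4, 39→1, 57→9
Rank sum = 10 + 4 + 4 + 1 + 9 = 28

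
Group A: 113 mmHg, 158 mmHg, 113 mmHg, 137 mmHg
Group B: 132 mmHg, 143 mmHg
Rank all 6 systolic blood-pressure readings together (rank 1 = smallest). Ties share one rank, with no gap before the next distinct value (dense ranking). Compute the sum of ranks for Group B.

Sorted (ascending): 113, 113, 132, 137, 143, 158
The 2 values of 113 share dense rank 1.
Remaining distinct values take the next consecutive integers.
Group B values → pooled ranks: 132→2, 143→4
Rank sum = 2 + 4 = 6

6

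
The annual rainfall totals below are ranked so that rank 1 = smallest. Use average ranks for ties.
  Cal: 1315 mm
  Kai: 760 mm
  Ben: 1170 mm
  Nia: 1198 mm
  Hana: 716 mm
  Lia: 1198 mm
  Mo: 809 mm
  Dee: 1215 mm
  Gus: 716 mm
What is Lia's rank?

Sorted (ascending): 716, 716, 760, 809, 1170, 1198, 1198, 1215, 1315
The 2 values of 716 occupy positions 1–2 → average rank (1+2)/2 = 1.5.
The 2 values of 1198 occupy positions 6–7 → average rank (6+7)/2 = 6.5.
Lia has value 1198 mm → rank 6.5.

6.5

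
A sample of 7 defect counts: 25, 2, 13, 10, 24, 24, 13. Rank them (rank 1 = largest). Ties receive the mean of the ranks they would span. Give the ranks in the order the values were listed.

1, 7, 4.5, 6, 2.5, 2.5, 4.5

Sorted (descending): 25, 24, 24, 13, 13, 10, 2
The 2 values of 24 occupy positions 2–3 → average rank (2+3)/2 = 2.5.
The 2 values of 13 occupy positions 4–5 → average rank (4+5)/2 = 4.5.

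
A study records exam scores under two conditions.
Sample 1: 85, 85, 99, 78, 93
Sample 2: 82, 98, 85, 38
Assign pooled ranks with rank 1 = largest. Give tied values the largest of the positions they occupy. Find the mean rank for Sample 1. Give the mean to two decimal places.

Sorted (descending): 99, 98, 93, 85, 85, 85, 82, 78, 38
The 3 values of 85 occupy positions 4–6 → each gets rank 6.
Sample 1 values → pooled ranks: 85→6, 85→6, 99→1, 78→8, 93→3
Mean rank = (6 + 6 + 1 + 8 + 3) / 5 = 4.80

4.80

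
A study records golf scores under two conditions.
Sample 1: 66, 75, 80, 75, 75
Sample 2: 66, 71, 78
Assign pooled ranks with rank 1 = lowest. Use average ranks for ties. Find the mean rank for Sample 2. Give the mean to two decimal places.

3.83

Sorted (ascending): 66, 66, 71, 75, 75, 75, 78, 80
The 2 values of 66 occupy positions 1–2 → average rank (1+2)/2 = 1.5.
The 3 values of 75 occupy positions 4–6 → average rank 5.
Sample 2 values → pooled ranks: 66→1.5, 71→3, 78→7
Mean rank = (1.5 + 3 + 7) / 3 = 3.83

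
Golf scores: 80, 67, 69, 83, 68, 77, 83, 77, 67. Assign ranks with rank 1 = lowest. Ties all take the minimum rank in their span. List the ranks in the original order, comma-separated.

Sorted (ascending): 67, 67, 68, 69, 77, 77, 80, 83, 83
The 2 values of 67 occupy positions 1–2 → each gets rank 1.
The 2 values of 77 occupy positions 5–6 → each gets rank 5.
The 2 values of 83 occupy positions 8–9 → each gets rank 8.

7, 1, 4, 8, 3, 5, 8, 5, 1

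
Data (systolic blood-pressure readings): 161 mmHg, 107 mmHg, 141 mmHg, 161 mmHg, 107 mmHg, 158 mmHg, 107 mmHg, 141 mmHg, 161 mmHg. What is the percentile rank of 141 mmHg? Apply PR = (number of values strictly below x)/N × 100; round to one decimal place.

N = 9.
Strictly below 141: 3. Equal to 141: 2.
PR = 3/9 × 100 = 33.3

33.3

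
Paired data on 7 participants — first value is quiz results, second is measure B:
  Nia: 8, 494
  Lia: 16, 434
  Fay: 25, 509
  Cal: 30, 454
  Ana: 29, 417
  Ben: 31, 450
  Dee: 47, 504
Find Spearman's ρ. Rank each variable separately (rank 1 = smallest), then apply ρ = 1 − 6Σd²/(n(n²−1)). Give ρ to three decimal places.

Ranks of variable 1: 1, 2, 3, 5, 4, 6, 7
Ranks of variable 2: 5, 2, 7, 4, 1, 3, 6
d = r₁ − r₂: -4, 0, -4, 1, 3, 3, 1
d²: 16, 0, 16, 1, 9, 9, 1; Σd² = 52
ρ = 1 − 6·52/(7·48) = 1 − 312/336 = 0.071

0.071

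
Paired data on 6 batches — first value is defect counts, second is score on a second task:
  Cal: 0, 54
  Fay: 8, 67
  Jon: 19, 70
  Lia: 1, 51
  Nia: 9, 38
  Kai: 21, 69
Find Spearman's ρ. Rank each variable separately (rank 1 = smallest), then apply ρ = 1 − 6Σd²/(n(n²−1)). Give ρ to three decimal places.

Ranks of variable 1: 1, 3, 5, 2, 4, 6
Ranks of variable 2: 3, 4, 6, 2, 1, 5
d = r₁ − r₂: -2, -1, -1, 0, 3, 1
d²: 4, 1, 1, 0, 9, 1; Σd² = 16
ρ = 1 − 6·16/(6·35) = 1 − 96/210 = 0.543

0.543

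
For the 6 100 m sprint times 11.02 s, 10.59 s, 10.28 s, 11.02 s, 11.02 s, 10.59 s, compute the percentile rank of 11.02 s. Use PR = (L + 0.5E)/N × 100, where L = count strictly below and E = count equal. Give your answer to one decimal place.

N = 6.
Strictly below 11.02: 3. Equal to 11.02: 3.
PR = (3 + 0.5·3)/6 × 100 = 75.0

75.0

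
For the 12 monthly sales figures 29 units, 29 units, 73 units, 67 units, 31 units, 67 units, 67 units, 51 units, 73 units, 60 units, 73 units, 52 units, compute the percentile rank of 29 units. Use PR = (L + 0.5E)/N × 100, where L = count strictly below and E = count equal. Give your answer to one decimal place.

8.3

N = 12.
Strictly below 29: 0. Equal to 29: 2.
PR = (0 + 0.5·2)/12 × 100 = 8.3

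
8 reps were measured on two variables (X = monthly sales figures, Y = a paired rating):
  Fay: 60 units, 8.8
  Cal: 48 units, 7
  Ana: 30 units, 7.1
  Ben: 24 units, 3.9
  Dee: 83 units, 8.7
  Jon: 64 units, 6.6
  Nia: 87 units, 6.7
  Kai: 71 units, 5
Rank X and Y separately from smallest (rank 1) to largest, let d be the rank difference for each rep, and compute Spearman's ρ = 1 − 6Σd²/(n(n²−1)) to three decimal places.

Ranks of variable 1: 4, 3, 2, 1, 7, 5, 8, 6
Ranks of variable 2: 8, 5, 6, 1, 7, 3, 4, 2
d = r₁ − r₂: -4, -2, -4, 0, 0, 2, 4, 4
d²: 16, 4, 16, 0, 0, 4, 16, 16; Σd² = 72
ρ = 1 − 6·72/(8·63) = 1 − 432/504 = 0.143

0.143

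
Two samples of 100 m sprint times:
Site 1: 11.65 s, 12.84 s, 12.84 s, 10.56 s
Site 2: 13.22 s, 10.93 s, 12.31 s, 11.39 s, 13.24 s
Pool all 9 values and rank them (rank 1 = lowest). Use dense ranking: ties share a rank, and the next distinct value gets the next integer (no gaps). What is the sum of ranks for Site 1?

17

Sorted (ascending): 10.56, 10.93, 11.39, 11.65, 12.31, 12.84, 12.84, 13.22, 13.24
The 2 values of 12.84 share dense rank 6.
Remaining distinct values take the next consecutive integers.
Site 1 values → pooled ranks: 11.65→4, 12.84→6, 12.84→6, 10.56→1
Rank sum = 4 + 6 + 6 + 1 = 17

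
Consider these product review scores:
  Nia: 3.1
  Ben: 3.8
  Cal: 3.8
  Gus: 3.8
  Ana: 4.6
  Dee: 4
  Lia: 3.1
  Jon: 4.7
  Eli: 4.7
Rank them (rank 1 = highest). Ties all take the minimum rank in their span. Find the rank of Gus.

5

Sorted (descending): 4.7, 4.7, 4.6, 4, 3.8, 3.8, 3.8, 3.1, 3.1
The 2 values of 4.7 occupy positions 1–2 → each gets rank 1.
The 3 values of 3.8 occupy positions 5–7 → each gets rank 5.
The 2 values of 3.1 occupy positions 8–9 → each gets rank 8.
Gus has value 3.8 → rank 5.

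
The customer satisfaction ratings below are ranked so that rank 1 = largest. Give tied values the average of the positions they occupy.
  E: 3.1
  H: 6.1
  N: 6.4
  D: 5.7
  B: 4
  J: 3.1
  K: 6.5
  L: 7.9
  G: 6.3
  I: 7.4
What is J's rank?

Sorted (descending): 7.9, 7.4, 6.5, 6.4, 6.3, 6.1, 5.7, 4, 3.1, 3.1
The 2 values of 3.1 occupy positions 9–10 → average rank (9+10)/2 = 9.5.
J has value 3.1 → rank 9.5.

9.5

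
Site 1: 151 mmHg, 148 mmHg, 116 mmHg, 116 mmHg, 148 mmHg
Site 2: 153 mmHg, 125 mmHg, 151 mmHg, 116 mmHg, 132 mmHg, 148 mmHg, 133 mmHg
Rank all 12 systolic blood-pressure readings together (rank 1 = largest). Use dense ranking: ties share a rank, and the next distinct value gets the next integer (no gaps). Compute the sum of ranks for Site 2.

Sorted (descending): 153, 151, 151, 148, 148, 148, 133, 132, 125, 116, 116, 116
The 2 values of 151 share dense rank 2.
The 3 values of 148 share dense rank 3.
The 3 values of 116 share dense rank 7.
Remaining distinct values take the next consecutive integers.
Site 2 values → pooled ranks: 153→1, 125→6, 151→2, 116→7, 132→5, 148→3, 133→4
Rank sum = 1 + 6 + 2 + 7 + 5 + 3 + 4 = 28

28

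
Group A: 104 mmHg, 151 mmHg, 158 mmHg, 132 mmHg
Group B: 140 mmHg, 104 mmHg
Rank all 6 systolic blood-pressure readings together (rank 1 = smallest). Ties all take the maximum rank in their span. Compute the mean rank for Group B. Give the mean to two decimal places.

Sorted (ascending): 104, 104, 132, 140, 151, 158
The 2 values of 104 occupy positions 1–2 → each gets rank 2.
Group B values → pooled ranks: 140→4, 104→2
Mean rank = (4 + 2) / 2 = 3.00

3.00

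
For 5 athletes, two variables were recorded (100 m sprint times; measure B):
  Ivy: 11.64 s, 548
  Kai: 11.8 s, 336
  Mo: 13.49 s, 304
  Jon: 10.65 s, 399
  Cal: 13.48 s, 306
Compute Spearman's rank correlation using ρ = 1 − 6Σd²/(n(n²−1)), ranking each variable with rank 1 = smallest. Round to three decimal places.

-0.900

Ranks of variable 1: 2, 3, 5, 1, 4
Ranks of variable 2: 5, 3, 1, 4, 2
d = r₁ − r₂: -3, 0, 4, -3, 2
d²: 9, 0, 16, 9, 4; Σd² = 38
ρ = 1 − 6·38/(5·24) = 1 − 228/120 = -0.900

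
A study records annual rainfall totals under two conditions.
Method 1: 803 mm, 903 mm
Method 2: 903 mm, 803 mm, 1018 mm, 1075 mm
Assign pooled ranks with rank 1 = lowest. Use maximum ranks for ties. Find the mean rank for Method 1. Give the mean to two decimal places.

Sorted (ascending): 803, 803, 903, 903, 1018, 1075
The 2 values of 803 occupy positions 1–2 → each gets rank 2.
The 2 values of 903 occupy positions 3–4 → each gets rank 4.
Method 1 values → pooled ranks: 803→2, 903→4
Mean rank = (2 + 4) / 2 = 3.00

3.00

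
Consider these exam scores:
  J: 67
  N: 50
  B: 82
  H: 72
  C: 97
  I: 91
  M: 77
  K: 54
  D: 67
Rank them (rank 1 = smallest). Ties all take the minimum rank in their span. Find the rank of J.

Sorted (ascending): 50, 54, 67, 67, 72, 77, 82, 91, 97
The 2 values of 67 occupy positions 3–4 → each gets rank 3.
J has value 67 → rank 3.

3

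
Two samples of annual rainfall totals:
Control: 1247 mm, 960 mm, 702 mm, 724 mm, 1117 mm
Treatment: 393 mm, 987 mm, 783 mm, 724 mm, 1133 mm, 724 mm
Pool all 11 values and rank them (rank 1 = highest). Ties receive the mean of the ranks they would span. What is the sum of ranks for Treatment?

Sorted (descending): 1247, 1133, 1117, 987, 960, 783, 724, 724, 724, 702, 393
The 3 values of 724 occupy positions 7–9 → average rank 8.
Treatment values → pooled ranks: 393→11, 987→4, 783→6, 724→8, 1133→2, 724→8
Rank sum = 11 + 4 + 6 + 8 + 2 + 8 = 39

39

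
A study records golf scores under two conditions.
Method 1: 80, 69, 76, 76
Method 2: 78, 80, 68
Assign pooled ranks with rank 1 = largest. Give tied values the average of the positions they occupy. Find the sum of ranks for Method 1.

Sorted (descending): 80, 80, 78, 76, 76, 69, 68
The 2 values of 80 occupy positions 1–2 → average rank (1+2)/2 = 1.5.
The 2 values of 76 occupy positions 4–5 → average rank (4+5)/2 = 4.5.
Method 1 values → pooled ranks: 80→1.5, 69→6, 76→4.5, 76→4.5
Rank sum = 1.5 + 6 + 4.5 + 4.5 = 16.5

16.5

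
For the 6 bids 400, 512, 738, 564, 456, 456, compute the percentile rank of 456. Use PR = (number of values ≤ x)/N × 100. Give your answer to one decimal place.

50.0

N = 6.
Strictly below 456: 1. Equal to 456: 2.
PR = 3/6 × 100 = 50.0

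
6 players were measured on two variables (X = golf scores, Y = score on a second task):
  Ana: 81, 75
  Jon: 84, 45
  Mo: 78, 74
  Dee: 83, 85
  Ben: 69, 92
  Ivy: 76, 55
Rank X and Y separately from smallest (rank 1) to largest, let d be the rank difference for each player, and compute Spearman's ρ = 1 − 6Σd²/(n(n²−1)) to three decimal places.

-0.429

Ranks of variable 1: 4, 6, 3, 5, 1, 2
Ranks of variable 2: 4, 1, 3, 5, 6, 2
d = r₁ − r₂: 0, 5, 0, 0, -5, 0
d²: 0, 25, 0, 0, 25, 0; Σd² = 50
ρ = 1 − 6·50/(6·35) = 1 − 300/210 = -0.429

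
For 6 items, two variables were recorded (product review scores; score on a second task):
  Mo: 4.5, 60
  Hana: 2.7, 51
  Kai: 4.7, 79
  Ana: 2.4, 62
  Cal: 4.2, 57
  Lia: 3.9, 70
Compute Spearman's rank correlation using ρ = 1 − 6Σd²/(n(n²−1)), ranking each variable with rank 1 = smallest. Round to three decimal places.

Ranks of variable 1: 5, 2, 6, 1, 4, 3
Ranks of variable 2: 3, 1, 6, 4, 2, 5
d = r₁ − r₂: 2, 1, 0, -3, 2, -2
d²: 4, 1, 0, 9, 4, 4; Σd² = 22
ρ = 1 − 6·22/(6·35) = 1 − 132/210 = 0.371

0.371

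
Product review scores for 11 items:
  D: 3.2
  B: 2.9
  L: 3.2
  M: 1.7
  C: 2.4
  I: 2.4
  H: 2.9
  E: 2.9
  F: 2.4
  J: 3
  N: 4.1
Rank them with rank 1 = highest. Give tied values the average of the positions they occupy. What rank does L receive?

Sorted (descending): 4.1, 3.2, 3.2, 3, 2.9, 2.9, 2.9, 2.4, 2.4, 2.4, 1.7
The 2 values of 3.2 occupy positions 2–3 → average rank (2+3)/2 = 2.5.
The 3 values of 2.9 occupy positions 5–7 → average rank 6.
The 3 values of 2.4 occupy positions 8–10 → average rank 9.
L has value 3.2 → rank 2.5.

2.5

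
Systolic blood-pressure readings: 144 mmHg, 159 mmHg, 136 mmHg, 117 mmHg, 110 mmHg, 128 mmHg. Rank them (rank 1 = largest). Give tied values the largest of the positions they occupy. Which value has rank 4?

128

Sorted (descending): 159, 144, 136, 128, 117, 110
No ties — each value takes its position as its rank.
Rank 4 → value 128.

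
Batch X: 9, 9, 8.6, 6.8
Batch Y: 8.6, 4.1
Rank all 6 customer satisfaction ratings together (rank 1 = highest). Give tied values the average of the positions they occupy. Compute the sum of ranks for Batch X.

Sorted (descending): 9, 9, 8.6, 8.6, 6.8, 4.1
The 2 values of 9 occupy positions 1–2 → average rank (1+2)/2 = 1.5.
The 2 values of 8.6 occupy positions 3–4 → average rank (3+4)/2 = 3.5.
Batch X values → pooled ranks: 9→1.5, 9→1.5, 8.6→3.5, 6.8→5
Rank sum = 1.5 + 1.5 + 3.5 + 5 = 11.5

11.5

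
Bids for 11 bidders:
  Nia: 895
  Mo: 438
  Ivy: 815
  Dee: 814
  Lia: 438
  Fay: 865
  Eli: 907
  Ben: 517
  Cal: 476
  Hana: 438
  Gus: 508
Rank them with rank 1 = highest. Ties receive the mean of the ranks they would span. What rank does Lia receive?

10

Sorted (descending): 907, 895, 865, 815, 814, 517, 508, 476, 438, 438, 438
The 3 values of 438 occupy positions 9–11 → average rank 10.
Lia has value 438 → rank 10.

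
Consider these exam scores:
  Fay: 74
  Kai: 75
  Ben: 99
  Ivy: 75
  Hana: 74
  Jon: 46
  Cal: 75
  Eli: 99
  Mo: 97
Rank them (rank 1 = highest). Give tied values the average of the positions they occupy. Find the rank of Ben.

1.5

Sorted (descending): 99, 99, 97, 75, 75, 75, 74, 74, 46
The 2 values of 99 occupy positions 1–2 → average rank (1+2)/2 = 1.5.
The 3 values of 75 occupy positions 4–6 → average rank 5.
The 2 values of 74 occupy positions 7–8 → average rank (7+8)/2 = 7.5.
Ben has value 99 → rank 1.5.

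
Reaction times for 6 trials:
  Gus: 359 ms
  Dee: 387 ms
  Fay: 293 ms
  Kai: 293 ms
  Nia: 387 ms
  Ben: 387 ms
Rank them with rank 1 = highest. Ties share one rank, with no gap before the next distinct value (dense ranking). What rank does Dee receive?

1

Sorted (descending): 387, 387, 387, 359, 293, 293
The 3 values of 387 share dense rank 1.
The 2 values of 293 share dense rank 3.
Remaining distinct values take the next consecutive integers.
Dee has value 387 ms → rank 1.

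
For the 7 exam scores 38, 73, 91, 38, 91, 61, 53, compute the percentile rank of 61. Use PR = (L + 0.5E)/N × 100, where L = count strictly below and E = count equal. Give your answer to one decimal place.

N = 7.
Strictly below 61: 3. Equal to 61: 1.
PR = (3 + 0.5·1)/7 × 100 = 50.0

50.0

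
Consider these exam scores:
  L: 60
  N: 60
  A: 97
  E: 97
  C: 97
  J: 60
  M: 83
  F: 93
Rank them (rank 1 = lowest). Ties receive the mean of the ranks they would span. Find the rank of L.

Sorted (ascending): 60, 60, 60, 83, 93, 97, 97, 97
The 3 values of 60 occupy positions 1–3 → average rank 2.
The 3 values of 97 occupy positions 6–8 → average rank 7.
L has value 60 → rank 2.

2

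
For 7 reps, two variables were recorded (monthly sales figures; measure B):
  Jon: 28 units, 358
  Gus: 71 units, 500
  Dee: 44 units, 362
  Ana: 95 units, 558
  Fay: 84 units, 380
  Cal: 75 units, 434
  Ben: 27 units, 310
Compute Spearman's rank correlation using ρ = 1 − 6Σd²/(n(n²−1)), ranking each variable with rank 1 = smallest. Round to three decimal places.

0.857

Ranks of variable 1: 2, 4, 3, 7, 6, 5, 1
Ranks of variable 2: 2, 6, 3, 7, 4, 5, 1
d = r₁ − r₂: 0, -2, 0, 0, 2, 0, 0
d²: 0, 4, 0, 0, 4, 0, 0; Σd² = 8
ρ = 1 − 6·8/(7·48) = 1 − 48/336 = 0.857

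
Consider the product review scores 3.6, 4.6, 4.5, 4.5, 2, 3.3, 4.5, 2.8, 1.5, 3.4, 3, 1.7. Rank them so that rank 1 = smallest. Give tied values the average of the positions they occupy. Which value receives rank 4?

2.8

Sorted (ascending): 1.5, 1.7, 2, 2.8, 3, 3.3, 3.4, 3.6, 4.5, 4.5, 4.5, 4.6
The 3 values of 4.5 occupy positions 9–11 → average rank 10.
Rank 4 → value 2.8.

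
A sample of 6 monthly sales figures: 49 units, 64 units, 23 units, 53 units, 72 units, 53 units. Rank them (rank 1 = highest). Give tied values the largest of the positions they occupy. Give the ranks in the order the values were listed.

5, 2, 6, 4, 1, 4

Sorted (descending): 72, 64, 53, 53, 49, 23
The 2 values of 53 occupy positions 3–4 → each gets rank 4.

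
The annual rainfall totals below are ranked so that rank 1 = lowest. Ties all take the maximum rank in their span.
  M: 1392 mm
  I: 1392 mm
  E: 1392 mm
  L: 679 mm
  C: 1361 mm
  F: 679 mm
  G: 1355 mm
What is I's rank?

7

Sorted (ascending): 679, 679, 1355, 1361, 1392, 1392, 1392
The 2 values of 679 occupy positions 1–2 → each gets rank 2.
The 3 values of 1392 occupy positions 5–7 → each gets rank 7.
I has value 1392 mm → rank 7.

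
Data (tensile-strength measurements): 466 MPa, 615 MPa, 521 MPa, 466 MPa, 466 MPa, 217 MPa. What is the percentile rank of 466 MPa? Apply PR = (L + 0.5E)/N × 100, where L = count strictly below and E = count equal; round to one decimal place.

N = 6.
Strictly below 466: 1. Equal to 466: 3.
PR = (1 + 0.5·3)/6 × 100 = 41.7

41.7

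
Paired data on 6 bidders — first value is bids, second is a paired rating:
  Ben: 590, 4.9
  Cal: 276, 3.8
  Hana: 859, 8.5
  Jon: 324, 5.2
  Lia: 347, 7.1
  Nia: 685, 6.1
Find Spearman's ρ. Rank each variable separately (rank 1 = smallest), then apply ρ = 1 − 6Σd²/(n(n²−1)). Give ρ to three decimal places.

0.714

Ranks of variable 1: 4, 1, 6, 2, 3, 5
Ranks of variable 2: 2, 1, 6, 3, 5, 4
d = r₁ − r₂: 2, 0, 0, -1, -2, 1
d²: 4, 0, 0, 1, 4, 1; Σd² = 10
ρ = 1 − 6·10/(6·35) = 1 − 60/210 = 0.714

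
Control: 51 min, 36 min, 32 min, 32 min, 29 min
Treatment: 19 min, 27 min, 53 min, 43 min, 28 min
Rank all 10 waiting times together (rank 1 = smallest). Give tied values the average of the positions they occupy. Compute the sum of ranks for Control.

Sorted (ascending): 19, 27, 28, 29, 32, 32, 36, 43, 51, 53
The 2 values of 32 occupy positions 5–6 → average rank (5+6)/2 = 5.5.
Control values → pooled ranks: 51→9, 36→7, 32→5.5, 32→5.5, 29→4
Rank sum = 9 + 7 + 5.5 + 5.5 + 4 = 31

31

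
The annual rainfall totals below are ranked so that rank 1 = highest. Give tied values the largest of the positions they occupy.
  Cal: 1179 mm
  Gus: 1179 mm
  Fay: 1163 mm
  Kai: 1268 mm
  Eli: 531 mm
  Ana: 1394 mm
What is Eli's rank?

Sorted (descending): 1394, 1268, 1179, 1179, 1163, 531
The 2 values of 1179 occupy positions 3–4 → each gets rank 4.
Eli has value 531 mm → rank 6.

6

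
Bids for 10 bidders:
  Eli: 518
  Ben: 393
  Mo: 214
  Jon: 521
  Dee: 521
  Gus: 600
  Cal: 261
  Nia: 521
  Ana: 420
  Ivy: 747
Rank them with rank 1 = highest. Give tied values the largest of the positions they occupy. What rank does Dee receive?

5

Sorted (descending): 747, 600, 521, 521, 521, 518, 420, 393, 261, 214
The 3 values of 521 occupy positions 3–5 → each gets rank 5.
Dee has value 521 → rank 5.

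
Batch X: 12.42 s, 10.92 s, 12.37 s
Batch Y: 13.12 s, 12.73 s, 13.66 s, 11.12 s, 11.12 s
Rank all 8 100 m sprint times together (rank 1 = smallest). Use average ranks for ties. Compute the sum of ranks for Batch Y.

Sorted (ascending): 10.92, 11.12, 11.12, 12.37, 12.42, 12.73, 13.12, 13.66
The 2 values of 11.12 occupy positions 2–3 → average rank (2+3)/2 = 2.5.
Batch Y values → pooled ranks: 13.12→7, 12.73→6, 13.66→8, 11.12→2.5, 11.12→2.5
Rank sum = 7 + 6 + 8 + 2.5 + 2.5 = 26

26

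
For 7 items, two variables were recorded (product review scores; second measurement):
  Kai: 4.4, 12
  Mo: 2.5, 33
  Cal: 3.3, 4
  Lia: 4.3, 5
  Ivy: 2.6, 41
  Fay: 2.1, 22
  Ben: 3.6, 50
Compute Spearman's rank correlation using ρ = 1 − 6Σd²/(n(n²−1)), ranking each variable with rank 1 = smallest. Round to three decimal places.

Ranks of variable 1: 7, 2, 4, 6, 3, 1, 5
Ranks of variable 2: 3, 5, 1, 2, 6, 4, 7
d = r₁ − r₂: 4, -3, 3, 4, -3, -3, -2
d²: 16, 9, 9, 16, 9, 9, 4; Σd² = 72
ρ = 1 − 6·72/(7·48) = 1 − 432/336 = -0.286

-0.286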